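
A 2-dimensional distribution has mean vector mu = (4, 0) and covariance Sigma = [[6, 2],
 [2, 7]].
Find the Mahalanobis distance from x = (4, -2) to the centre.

Step 1 — centre the observation: (x - mu) = (0, -2).

Step 2 — invert Sigma. det(Sigma) = 6·7 - (2)² = 38.
  Sigma^{-1} = (1/det) · [[d, -b], [-b, a]] = [[0.1842, -0.0526],
 [-0.0526, 0.1579]].

Step 3 — form the quadratic (x - mu)^T · Sigma^{-1} · (x - mu):
  Sigma^{-1} · (x - mu) = (0.1053, -0.3158).
  (x - mu)^T · [Sigma^{-1} · (x - mu)] = (0)·(0.1053) + (-2)·(-0.3158) = 0.6316.

Step 4 — take square root: d = √(0.6316) ≈ 0.7947.

d(x, mu) = √(0.6316) ≈ 0.7947


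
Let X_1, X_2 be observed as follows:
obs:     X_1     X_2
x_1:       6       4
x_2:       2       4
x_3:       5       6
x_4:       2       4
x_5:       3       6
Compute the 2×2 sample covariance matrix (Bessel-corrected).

Step 1 — column means:
  mean(X_1) = (6 + 2 + 5 + 2 + 3) / 5 = 18/5 = 3.6
  mean(X_2) = (4 + 4 + 6 + 4 + 6) / 5 = 24/5 = 4.8

Step 2 — sample covariance S[i,j] = (1/(n-1)) · Σ_k (x_{k,i} - mean_i) · (x_{k,j} - mean_j), with n-1 = 4.
  S[X_1,X_1] = ((2.4)·(2.4) + (-1.6)·(-1.6) + (1.4)·(1.4) + (-1.6)·(-1.6) + (-0.6)·(-0.6)) / 4 = 13.2/4 = 3.3
  S[X_1,X_2] = ((2.4)·(-0.8) + (-1.6)·(-0.8) + (1.4)·(1.2) + (-1.6)·(-0.8) + (-0.6)·(1.2)) / 4 = 1.6/4 = 0.4
  S[X_2,X_2] = ((-0.8)·(-0.8) + (-0.8)·(-0.8) + (1.2)·(1.2) + (-0.8)·(-0.8) + (1.2)·(1.2)) / 4 = 4.8/4 = 1.2

S is symmetric (S[j,i] = S[i,j]). Assembling:

S = [[3.3, 0.4],
 [0.4, 1.2]]


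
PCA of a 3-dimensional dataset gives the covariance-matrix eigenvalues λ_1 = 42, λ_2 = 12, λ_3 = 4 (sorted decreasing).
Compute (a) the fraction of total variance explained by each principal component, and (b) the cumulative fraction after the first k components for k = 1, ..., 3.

Step 1 — total variance = trace(Sigma) = Σ λ_i = 42 + 12 + 4 = 58.

Step 2 — fraction explained by component i = λ_i / Σ λ:
  PC1: 42/58 = 0.7241
  PC2: 12/58 = 0.2069
  PC3: 4/58 = 0.069

Step 3 — cumulative fraction after k components = (λ_1 + ... + λ_k) / Σ λ:
  k = 1: 42/58 = 0.7241
  k = 2: (42 + 12)/58 = 54/58 = 0.931
  k = 3: (42 + 12 + 4)/58 = 58/58 = 1

Summary (fraction, with percent):

explained: PC1 0.7241 (72.41%), PC2 0.2069 (20.69%), PC3 0.069 (6.9%);  cumulative: 0.7241, 0.931, 1


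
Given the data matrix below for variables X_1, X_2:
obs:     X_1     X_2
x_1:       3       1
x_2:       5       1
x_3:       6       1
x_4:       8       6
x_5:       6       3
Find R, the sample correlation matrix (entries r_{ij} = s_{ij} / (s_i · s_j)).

Step 1 — column means:
  mean(X_1) = (3 + 5 + 6 + 8 + 6) / 5 = 28/5 = 5.6
  mean(X_2) = (1 + 1 + 1 + 6 + 3) / 5 = 12/5 = 2.4

Step 2 — sample variances and covariances s[i,j] = (1/(n-1)) · Σ_k (x_{k,i} - mean_i) · (x_{k,j} - mean_j), with n-1 = 4:
  s[X_1,X_1] = ((-2.6)·(-2.6) + (-0.6)·(-0.6) + (0.4)·(0.4) + (2.4)·(2.4) + (0.4)·(0.4)) / 4 = 13.2/4 = 3.3
  s[X_1,X_2] = ((-2.6)·(-1.4) + (-0.6)·(-1.4) + (0.4)·(-1.4) + (2.4)·(3.6) + (0.4)·(0.6)) / 4 = 12.8/4 = 3.2
  s[X_2,X_2] = ((-1.4)·(-1.4) + (-1.4)·(-1.4) + (-1.4)·(-1.4) + (3.6)·(3.6) + (0.6)·(0.6)) / 4 = 19.2/4 = 4.8
  Sample standard deviations s_i = √(s[i,i]):
  s(X_1) = √(3.3) = 1.8166
  s(X_2) = √(4.8) = 2.1909

Step 3 — r_{ij} = s_{ij} / (s_i · s_j):
  r[X_1,X_1] = 1 (diagonal).
  r[X_1,X_2] = 3.2 / (1.8166 · 2.1909) = 3.2 / 3.9799 = 0.804
  r[X_2,X_2] = 1 (diagonal).

R is symmetric with unit diagonal. Assembling:

R = [[1, 0.804],
 [0.804, 1]]


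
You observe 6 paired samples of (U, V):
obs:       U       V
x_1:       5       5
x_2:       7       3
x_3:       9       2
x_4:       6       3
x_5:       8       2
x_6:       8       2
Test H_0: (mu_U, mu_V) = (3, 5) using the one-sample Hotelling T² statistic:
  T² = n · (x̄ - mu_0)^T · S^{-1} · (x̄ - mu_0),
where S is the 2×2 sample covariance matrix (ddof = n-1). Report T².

Step 1 — sample mean vector:
  mean(U) = (5 + 7 + 9 + 6 + 8 + 8) / 6 = 43/6 = 7.1667
  mean(V) = (5 + 3 + 2 + 3 + 2 + 2) / 6 = 17/6 = 2.8333
  x̄ = (7.1667, 2.8333),  deviation x̄ - mu_0 = (7.1667, 2.8333) - (3, 5) = (4.1667, -2.1667).

Step 2 — sample covariance matrix, S[i,j] = (1/(n-1)) · Σ_k (x_{k,i} - mean_i) · (x_{k,j} - mean_j), divisor n-1 = 5:
  S[U,U] = ((-2.1667)·(-2.1667) + (-0.1667)·(-0.1667) + (1.8333)·(1.8333) + (-1.1667)·(-1.1667) + (0.8333)·(0.8333) + (0.8333)·(0.8333)) / 5 = 10.8333/5 = 2.1667
  S[U,V] = ((-2.1667)·(2.1667) + (-0.1667)·(0.1667) + (1.8333)·(-0.8333) + (-1.1667)·(0.1667) + (0.8333)·(-0.8333) + (0.8333)·(-0.8333)) / 5 = -7.8333/5 = -1.5667
  S[V,V] = ((2.1667)·(2.1667) + (0.1667)·(0.1667) + (-0.8333)·(-0.8333) + (0.1667)·(0.1667) + (-0.8333)·(-0.8333) + (-0.8333)·(-0.8333)) / 5 = 6.8333/5 = 1.3667
  S = [[2.1667, -1.5667],
 [-1.5667, 1.3667]].

Step 3 — invert S. det(S) = 2.1667·1.3667 - (-1.5667)² = 0.5067.
  S^{-1} = (1/det) · [[d, -b], [-b, a]] = [[2.6974, 3.0921],
 [3.0921, 4.2763]].

Step 4 — quadratic form (x̄ - mu_0)^T · S^{-1} · (x̄ - mu_0):
  S^{-1} · (x̄ - mu_0) = (4.5395, 3.6184),
  (x̄ - mu_0)^T · [...] = (4.1667)·(4.5395) + (-2.1667)·(3.6184) = 11.0746.

Step 5 — scale by n: T² = 6 · 11.0746 = 66.4474.

T² ≈ 66.4474


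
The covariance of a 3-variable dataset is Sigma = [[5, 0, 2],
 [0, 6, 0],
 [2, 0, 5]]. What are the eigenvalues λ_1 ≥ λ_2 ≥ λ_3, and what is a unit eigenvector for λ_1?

Step 1 — characteristic polynomial p(λ) = det(λI - Sigma) = λ³ - tr·λ² + c_1·λ - det, where tr = trace, c_1 = sum of the principal 2×2 minors, det = det(Sigma):
  tr = 5 + 6 + 5 = 16,
  c_1 = (5·6 - (0)²) + (5·5 - (2)²) + (6·5 - (0)²) = 30 + 21 + 30 = 81,
  det = 5·(6·5 - (0)²) - (0)·((0)·5 - (0)·(2)) + (2)·((0)·(0) - 6·(2)) = 5·(30) - (0)·(0) + (2)·(-12) = 126.
  So p(λ) = λ³ - 16λ² + 81λ - 126.
Step 2 — look for an integer root (rational root theorem: any rational root is an integer divisor of 126). Testing λ = 3:
  p(3) = 27 - 144 + 243 - 126 = 0  ✓
  Dividing out (λ - 3): p(λ) = (λ - 3)(λ² - 13λ + 42).
Step 3 — remaining eigenvalues from the quadratic λ² - 13λ + 42 = 0:
  Δ = 13² - 4·42 = 169 - 168 = 1,  λ = (13 ± √1)/2 = (13 ± 1)/2 = 7 or 6.
  Sorted: λ_1 = 7,  λ_2 = 6,  λ_3 = 3  (check: sum = 16 = tr ✓).

Step 4 — unit eigenvector for λ_1 = 7: v spans the null space of (Sigma - λ_1 I), whose rows are
  r_1 = (-2, 0, 2),  r_2 = (0, -1, 0),  r_3 = (2, 0, -2).
  v is orthogonal to every row, so take v ∝ r_1 × r_2 = ((0)·(0) - (2)·(-1), (2)·(0) - (-2)·(0), (-2)·(-1) - (0)·(0)) = (2, 0, 2).
  Rescale (divide by 2): u = (1, 0, 1).
  ||u|| = √((1)² + (0)² + (1)²) = √(2) ≈ 1.4142,  v_1 = u/||u|| ≈ (0.7071, 0, 0.7071) (||v_1|| = 1).

λ_1 = 7,  λ_2 = 6,  λ_3 = 3;  v_1 ≈ (0.7071, 0, 0.7071)


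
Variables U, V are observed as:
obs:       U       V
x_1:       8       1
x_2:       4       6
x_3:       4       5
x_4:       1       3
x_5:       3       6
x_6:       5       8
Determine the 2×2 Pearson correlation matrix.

Step 1 — column means:
  mean(U) = (8 + 4 + 4 + 1 + 3 + 5) / 6 = 25/6 = 4.1667
  mean(V) = (1 + 6 + 5 + 3 + 6 + 8) / 6 = 29/6 = 4.8333

Step 2 — sample variances and covariances s[i,j] = (1/(n-1)) · Σ_k (x_{k,i} - mean_i) · (x_{k,j} - mean_j), with n-1 = 5:
  s[U,U] = ((3.8333)·(3.8333) + (-0.1667)·(-0.1667) + (-0.1667)·(-0.1667) + (-3.1667)·(-3.1667) + (-1.1667)·(-1.1667) + (0.8333)·(0.8333)) / 5 = 26.8333/5 = 5.3667
  s[U,V] = ((3.8333)·(-3.8333) + (-0.1667)·(1.1667) + (-0.1667)·(0.1667) + (-3.1667)·(-1.8333) + (-1.1667)·(1.1667) + (0.8333)·(3.1667)) / 5 = -7.8333/5 = -1.5667
  s[V,V] = ((-3.8333)·(-3.8333) + (1.1667)·(1.1667) + (0.1667)·(0.1667) + (-1.8333)·(-1.8333) + (1.1667)·(1.1667) + (3.1667)·(3.1667)) / 5 = 30.8333/5 = 6.1667
  Sample standard deviations s_i = √(s[i,i]):
  s(U) = √(5.3667) = 2.3166
  s(V) = √(6.1667) = 2.4833

Step 3 — r_{ij} = s_{ij} / (s_i · s_j):
  r[U,U] = 1 (diagonal).
  r[U,V] = -1.5667 / (2.3166 · 2.4833) = -1.5667 / 5.7528 = -0.2723
  r[V,V] = 1 (diagonal).

R is symmetric with unit diagonal. Assembling:

R = [[1, -0.2723],
 [-0.2723, 1]]


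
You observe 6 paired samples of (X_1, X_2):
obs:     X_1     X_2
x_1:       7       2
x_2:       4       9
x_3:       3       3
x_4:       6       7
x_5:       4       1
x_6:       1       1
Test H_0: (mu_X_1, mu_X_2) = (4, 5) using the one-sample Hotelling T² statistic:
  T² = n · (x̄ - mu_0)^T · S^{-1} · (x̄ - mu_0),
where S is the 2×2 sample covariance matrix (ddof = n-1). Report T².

Step 1 — sample mean vector:
  mean(X_1) = (7 + 4 + 3 + 6 + 4 + 1) / 6 = 25/6 = 4.1667
  mean(X_2) = (2 + 9 + 3 + 7 + 1 + 1) / 6 = 23/6 = 3.8333
  x̄ = (4.1667, 3.8333),  deviation x̄ - mu_0 = (4.1667, 3.8333) - (4, 5) = (0.1667, -1.1667).

Step 2 — sample covariance matrix, S[i,j] = (1/(n-1)) · Σ_k (x_{k,i} - mean_i) · (x_{k,j} - mean_j), divisor n-1 = 5:
  S[X_1,X_1] = ((2.8333)·(2.8333) + (-0.1667)·(-0.1667) + (-1.1667)·(-1.1667) + (1.8333)·(1.8333) + (-0.1667)·(-0.1667) + (-3.1667)·(-3.1667)) / 5 = 22.8333/5 = 4.5667
  S[X_1,X_2] = ((2.8333)·(-1.8333) + (-0.1667)·(5.1667) + (-1.1667)·(-0.8333) + (1.8333)·(3.1667) + (-0.1667)·(-2.8333) + (-3.1667)·(-2.8333)) / 5 = 10.1667/5 = 2.0333
  S[X_2,X_2] = ((-1.8333)·(-1.8333) + (5.1667)·(5.1667) + (-0.8333)·(-0.8333) + (3.1667)·(3.1667) + (-2.8333)·(-2.8333) + (-2.8333)·(-2.8333)) / 5 = 56.8333/5 = 11.3667
  S = [[4.5667, 2.0333],
 [2.0333, 11.3667]].

Step 3 — invert S. det(S) = 4.5667·11.3667 - (2.0333)² = 47.7733.
  S^{-1} = (1/det) · [[d, -b], [-b, a]] = [[0.2379, -0.0426],
 [-0.0426, 0.0956]].

Step 4 — quadratic form (x̄ - mu_0)^T · S^{-1} · (x̄ - mu_0):
  S^{-1} · (x̄ - mu_0) = (0.0893, -0.1186),
  (x̄ - mu_0)^T · [...] = (0.1667)·(0.0893) + (-1.1667)·(-0.1186) = 0.1533.

Step 5 — scale by n: T² = 6 · 0.1533 = 0.9196.

T² ≈ 0.9196


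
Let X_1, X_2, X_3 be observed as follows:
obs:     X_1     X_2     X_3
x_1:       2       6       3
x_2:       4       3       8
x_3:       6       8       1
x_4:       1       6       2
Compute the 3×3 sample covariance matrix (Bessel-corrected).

Step 1 — column means:
  mean(X_1) = (2 + 4 + 6 + 1) / 4 = 13/4 = 3.25
  mean(X_2) = (6 + 3 + 8 + 6) / 4 = 23/4 = 5.75
  mean(X_3) = (3 + 8 + 1 + 2) / 4 = 14/4 = 3.5

Step 2 — sample covariance S[i,j] = (1/(n-1)) · Σ_k (x_{k,i} - mean_i) · (x_{k,j} - mean_j), with n-1 = 3.
  S[X_1,X_1] = ((-1.25)·(-1.25) + (0.75)·(0.75) + (2.75)·(2.75) + (-2.25)·(-2.25)) / 3 = 14.75/3 = 4.9167
  S[X_1,X_2] = ((-1.25)·(0.25) + (0.75)·(-2.75) + (2.75)·(2.25) + (-2.25)·(0.25)) / 3 = 3.25/3 = 1.0833
  S[X_1,X_3] = ((-1.25)·(-0.5) + (0.75)·(4.5) + (2.75)·(-2.5) + (-2.25)·(-1.5)) / 3 = 0.5/3 = 0.1667
  S[X_2,X_2] = ((0.25)·(0.25) + (-2.75)·(-2.75) + (2.25)·(2.25) + (0.25)·(0.25)) / 3 = 12.75/3 = 4.25
  S[X_2,X_3] = ((0.25)·(-0.5) + (-2.75)·(4.5) + (2.25)·(-2.5) + (0.25)·(-1.5)) / 3 = -18.5/3 = -6.1667
  S[X_3,X_3] = ((-0.5)·(-0.5) + (4.5)·(4.5) + (-2.5)·(-2.5) + (-1.5)·(-1.5)) / 3 = 29/3 = 9.6667

S is symmetric (S[j,i] = S[i,j]). Assembling:

S = [[4.9167, 1.0833, 0.1667],
 [1.0833, 4.25, -6.1667],
 [0.1667, -6.1667, 9.6667]]


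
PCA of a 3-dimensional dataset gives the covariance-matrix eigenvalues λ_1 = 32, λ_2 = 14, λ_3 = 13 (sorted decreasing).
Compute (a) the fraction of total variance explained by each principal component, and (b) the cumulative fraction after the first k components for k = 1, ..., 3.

Step 1 — total variance = trace(Sigma) = Σ λ_i = 32 + 14 + 13 = 59.

Step 2 — fraction explained by component i = λ_i / Σ λ:
  PC1: 32/59 = 0.5424
  PC2: 14/59 = 0.2373
  PC3: 13/59 = 0.2203

Step 3 — cumulative fraction after k components = (λ_1 + ... + λ_k) / Σ λ:
  k = 1: 32/59 = 0.5424
  k = 2: (32 + 14)/59 = 46/59 = 0.7797
  k = 3: (32 + 14 + 13)/59 = 59/59 = 1

Summary (fraction, with percent):

explained: PC1 0.5424 (54.24%), PC2 0.2373 (23.73%), PC3 0.2203 (22.03%);  cumulative: 0.5424, 0.7797, 1


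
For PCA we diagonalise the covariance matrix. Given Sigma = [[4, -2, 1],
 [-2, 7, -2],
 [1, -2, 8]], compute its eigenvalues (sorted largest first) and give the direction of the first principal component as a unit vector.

Step 1 — characteristic polynomial p(λ) = det(λI - Sigma) = λ³ - tr·λ² + c_1·λ - det, where tr = trace, c_1 = sum of the principal 2×2 minors, det = det(Sigma):
  tr = 4 + 7 + 8 = 19,
  c_1 = (4·7 - (-2)²) + (4·8 - (1)²) + (7·8 - (-2)²) = 24 + 31 + 52 = 107,
  det = 4·(7·8 - (-2)²) - (-2)·((-2)·8 - (-2)·(1)) + (1)·((-2)·(-2) - 7·(1)) = 4·(52) - (-2)·(-14) + (1)·(-3) = 177.
  So p(λ) = λ³ - 19λ² + 107λ - 177.
Step 2 — look for an integer root (rational root theorem: any rational root is an integer divisor of 177). Testing λ = 3:
  p(3) = 27 - 171 + 321 - 177 = 0  ✓
  Dividing out (λ - 3): p(λ) = (λ - 3)(λ² - 16λ + 59).
Step 3 — remaining eigenvalues from the quadratic λ² - 16λ + 59 = 0:
  Δ = 16² - 4·59 = 256 - 236 = 20,  λ = (16 ± √20)/2 = (16 ± 4.4721)/2 ≈ 10.2361 or 5.7639.
  Sorted: λ_1 = 10.2361,  λ_2 = 5.7639,  λ_3 = 3  (check: sum = 19 = tr ✓).

Step 4 — unit eigenvector for λ_1 ≈ 10.2361: v spans the null space of (Sigma - λ_1 I), whose rows are
  r_1 = (-6.2361, -2, 1),  r_2 = (-2, -3.2361, -2),  r_3 = (1, -2, -2.2361).
  v is orthogonal to every row, so take v ∝ r_1 × r_2 = ((-2)·(-2) - (1)·(-3.2361), (1)·(-2) - (-6.2361)·(-2), (-6.2361)·(-3.2361) - (-2)·(-2)) ≈ (7.2361, -14.4721, 16.1803).
  Let u = (7.2361, -14.4721, 16.1803).
  ||u|| = √((7.2361)² + (-14.4721)² + (16.1803)²) = √(523.6068) ≈ 22.8825,  v_1 = u/||u|| ≈ (0.3162, -0.6325, 0.7071) (||v_1|| = 1).

λ_1 = 10.2361,  λ_2 = 5.7639,  λ_3 = 3;  v_1 ≈ (0.3162, -0.6325, 0.7071)


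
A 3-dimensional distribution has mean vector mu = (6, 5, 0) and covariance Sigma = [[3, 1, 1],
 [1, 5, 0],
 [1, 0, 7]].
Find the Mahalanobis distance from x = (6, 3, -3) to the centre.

Step 1 — centre the observation: (x - mu) = (0, -2, -3).

Step 2 — invert Sigma (cofactor / det for 3×3, or solve directly):
  Sigma^{-1} = [[0.3763, -0.0753, -0.0538],
 [-0.0753, 0.2151, 0.0108],
 [-0.0538, 0.0108, 0.1505]].

Step 3 — form the quadratic (x - mu)^T · Sigma^{-1} · (x - mu):
  Sigma^{-1} · (x - mu) = (0.3118, -0.4624, -0.4731).
  (x - mu)^T · [Sigma^{-1} · (x - mu)] = (0)·(0.3118) + (-2)·(-0.4624) + (-3)·(-0.4731) = 2.3441.

Step 4 — take square root: d = √(2.3441) ≈ 1.531.

d(x, mu) = √(2.3441) ≈ 1.531


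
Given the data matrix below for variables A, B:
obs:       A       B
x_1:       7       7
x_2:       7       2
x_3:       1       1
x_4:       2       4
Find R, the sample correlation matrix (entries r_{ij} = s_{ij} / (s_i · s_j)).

Step 1 — column means:
  mean(A) = (7 + 7 + 1 + 2) / 4 = 17/4 = 4.25
  mean(B) = (7 + 2 + 1 + 4) / 4 = 14/4 = 3.5

Step 2 — sample variances and covariances s[i,j] = (1/(n-1)) · Σ_k (x_{k,i} - mean_i) · (x_{k,j} - mean_j), with n-1 = 3:
  s[A,A] = ((2.75)·(2.75) + (2.75)·(2.75) + (-3.25)·(-3.25) + (-2.25)·(-2.25)) / 3 = 30.75/3 = 10.25
  s[A,B] = ((2.75)·(3.5) + (2.75)·(-1.5) + (-3.25)·(-2.5) + (-2.25)·(0.5)) / 3 = 12.5/3 = 4.1667
  s[B,B] = ((3.5)·(3.5) + (-1.5)·(-1.5) + (-2.5)·(-2.5) + (0.5)·(0.5)) / 3 = 21/3 = 7
  Sample standard deviations s_i = √(s[i,i]):
  s(A) = √(10.25) = 3.2016
  s(B) = √(7) = 2.6458

Step 3 — r_{ij} = s_{ij} / (s_i · s_j):
  r[A,A] = 1 (diagonal).
  r[A,B] = 4.1667 / (3.2016 · 2.6458) = 4.1667 / 8.4705 = 0.4919
  r[B,B] = 1 (diagonal).

R is symmetric with unit diagonal. Assembling:

R = [[1, 0.4919],
 [0.4919, 1]]


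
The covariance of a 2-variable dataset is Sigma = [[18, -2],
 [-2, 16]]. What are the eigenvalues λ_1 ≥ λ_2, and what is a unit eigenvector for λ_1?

Step 1 — characteristic polynomial of 2×2 Sigma:
  det(Sigma - λI) = λ² - trace · λ + det = 0.
  trace = 18 + 16 = 34, det = 18·16 - (-2)² = 284.
Step 2 — discriminant:
  Δ = trace² - 4·det = 1156 - 1136 = 20.
Step 3 — eigenvalues:
  λ = (trace ± √Δ)/2 = (34 ± 4.4721)/2,
  λ_1 = 19.2361,  λ_2 = 14.7639.

Step 4 — unit eigenvector for λ_1: solve (Sigma - λ_1 I)v = 0. First row:
  (18 - 19.2361)·v_x + (-2)·v_y = 0, i.e. (-1.2361)·v_x + (-2)·v_y = 0,
  so v ∝ (b, λ_1 - a) = (-2, 1.2361); multiply by -1 so the first entry is positive: u = (2, -1.2361).
  ||u|| = √((2)² + (-1.2361)²) = √(5.5279) ≈ 2.3511,
  v_1 = u/||u|| ≈ (0.8507, -0.5257) (||v_1|| = 1).

λ_1 = 19.2361,  λ_2 = 14.7639;  v_1 ≈ (0.8507, -0.5257)


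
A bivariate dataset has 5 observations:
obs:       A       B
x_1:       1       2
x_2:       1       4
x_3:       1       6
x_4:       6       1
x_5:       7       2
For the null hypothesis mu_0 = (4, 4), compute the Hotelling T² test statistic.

Step 1 — sample mean vector:
  mean(A) = (1 + 1 + 1 + 6 + 7) / 5 = 16/5 = 3.2
  mean(B) = (2 + 4 + 6 + 1 + 2) / 5 = 15/5 = 3
  x̄ = (3.2, 3),  deviation x̄ - mu_0 = (3.2, 3) - (4, 4) = (-0.8, -1).

Step 2 — sample covariance matrix, S[i,j] = (1/(n-1)) · Σ_k (x_{k,i} - mean_i) · (x_{k,j} - mean_j), divisor n-1 = 4:
  S[A,A] = ((-2.2)·(-2.2) + (-2.2)·(-2.2) + (-2.2)·(-2.2) + (2.8)·(2.8) + (3.8)·(3.8)) / 4 = 36.8/4 = 9.2
  S[A,B] = ((-2.2)·(-1) + (-2.2)·(1) + (-2.2)·(3) + (2.8)·(-2) + (3.8)·(-1)) / 4 = -16/4 = -4
  S[B,B] = ((-1)·(-1) + (1)·(1) + (3)·(3) + (-2)·(-2) + (-1)·(-1)) / 4 = 16/4 = 4
  S = [[9.2, -4],
 [-4, 4]].

Step 3 — invert S. det(S) = 9.2·4 - (-4)² = 20.8.
  S^{-1} = (1/det) · [[d, -b], [-b, a]] = [[0.1923, 0.1923],
 [0.1923, 0.4423]].

Step 4 — quadratic form (x̄ - mu_0)^T · S^{-1} · (x̄ - mu_0):
  S^{-1} · (x̄ - mu_0) = (-0.3462, -0.5962),
  (x̄ - mu_0)^T · [...] = (-0.8)·(-0.3462) + (-1)·(-0.5962) = 0.8731.

Step 5 — scale by n: T² = 5 · 0.8731 = 4.3654.

T² ≈ 4.3654


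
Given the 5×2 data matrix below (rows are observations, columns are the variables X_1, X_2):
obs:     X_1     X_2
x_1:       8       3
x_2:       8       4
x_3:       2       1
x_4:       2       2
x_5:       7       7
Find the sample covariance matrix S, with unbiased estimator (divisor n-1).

Step 1 — column means:
  mean(X_1) = (8 + 8 + 2 + 2 + 7) / 5 = 27/5 = 5.4
  mean(X_2) = (3 + 4 + 1 + 2 + 7) / 5 = 17/5 = 3.4

Step 2 — sample covariance S[i,j] = (1/(n-1)) · Σ_k (x_{k,i} - mean_i) · (x_{k,j} - mean_j), with n-1 = 4.
  S[X_1,X_1] = ((2.6)·(2.6) + (2.6)·(2.6) + (-3.4)·(-3.4) + (-3.4)·(-3.4) + (1.6)·(1.6)) / 4 = 39.2/4 = 9.8
  S[X_1,X_2] = ((2.6)·(-0.4) + (2.6)·(0.6) + (-3.4)·(-2.4) + (-3.4)·(-1.4) + (1.6)·(3.6)) / 4 = 19.2/4 = 4.8
  S[X_2,X_2] = ((-0.4)·(-0.4) + (0.6)·(0.6) + (-2.4)·(-2.4) + (-1.4)·(-1.4) + (3.6)·(3.6)) / 4 = 21.2/4 = 5.3

S is symmetric (S[j,i] = S[i,j]). Assembling:

S = [[9.8, 4.8],
 [4.8, 5.3]]


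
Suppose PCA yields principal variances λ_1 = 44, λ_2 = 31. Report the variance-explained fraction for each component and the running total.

Step 1 — total variance = trace(Sigma) = Σ λ_i = 44 + 31 = 75.

Step 2 — fraction explained by component i = λ_i / Σ λ:
  PC1: 44/75 = 0.5867
  PC2: 31/75 = 0.4133

Step 3 — cumulative fraction after k components = (λ_1 + ... + λ_k) / Σ λ:
  k = 1: 44/75 = 0.5867
  k = 2: (44 + 31)/75 = 75/75 = 1

Summary (fraction, with percent):

explained: PC1 0.5867 (58.67%), PC2 0.4133 (41.33%);  cumulative: 0.5867, 1


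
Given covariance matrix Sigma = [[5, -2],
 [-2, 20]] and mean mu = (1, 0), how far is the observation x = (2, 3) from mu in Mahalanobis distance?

Step 1 — centre the observation: (x - mu) = (1, 3).

Step 2 — invert Sigma. det(Sigma) = 5·20 - (-2)² = 96.
  Sigma^{-1} = (1/det) · [[d, -b], [-b, a]] = [[0.2083, 0.0208],
 [0.0208, 0.0521]].

Step 3 — form the quadratic (x - mu)^T · Sigma^{-1} · (x - mu):
  Sigma^{-1} · (x - mu) = (0.2708, 0.1771).
  (x - mu)^T · [Sigma^{-1} · (x - mu)] = (1)·(0.2708) + (3)·(0.1771) = 0.8021.

Step 4 — take square root: d = √(0.8021) ≈ 0.8956.

d(x, mu) = √(0.8021) ≈ 0.8956


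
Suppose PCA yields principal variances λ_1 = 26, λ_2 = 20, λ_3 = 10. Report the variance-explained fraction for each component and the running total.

Step 1 — total variance = trace(Sigma) = Σ λ_i = 26 + 20 + 10 = 56.

Step 2 — fraction explained by component i = λ_i / Σ λ:
  PC1: 26/56 = 0.4643
  PC2: 20/56 = 0.3571
  PC3: 10/56 = 0.1786

Step 3 — cumulative fraction after k components = (λ_1 + ... + λ_k) / Σ λ:
  k = 1: 26/56 = 0.4643
  k = 2: (26 + 20)/56 = 46/56 = 0.8214
  k = 3: (26 + 20 + 10)/56 = 56/56 = 1

Summary (fraction, with percent):

explained: PC1 0.4643 (46.43%), PC2 0.3571 (35.71%), PC3 0.1786 (17.86%);  cumulative: 0.4643, 0.8214, 1


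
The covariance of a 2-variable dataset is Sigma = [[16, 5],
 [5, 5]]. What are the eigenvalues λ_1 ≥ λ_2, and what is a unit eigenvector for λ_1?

Step 1 — characteristic polynomial of 2×2 Sigma:
  det(Sigma - λI) = λ² - trace · λ + det = 0.
  trace = 16 + 5 = 21, det = 16·5 - (5)² = 55.
Step 2 — discriminant:
  Δ = trace² - 4·det = 441 - 220 = 221.
Step 3 — eigenvalues:
  λ = (trace ± √Δ)/2 = (21 ± 14.8661)/2,
  λ_1 = 17.933,  λ_2 = 3.067.

Step 4 — unit eigenvector for λ_1: solve (Sigma - λ_1 I)v = 0. First row:
  (16 - 17.933)·v_x + (5)·v_y = 0, i.e. (-1.933)·v_x + (5)·v_y = 0,
  so v ∝ (b, λ_1 - a) = (5, 1.933) = u.
  ||u|| = √((5)² + (1.933)²) = √(28.7366) ≈ 5.3607,
  v_1 = u/||u|| ≈ (0.9327, 0.3606) (||v_1|| = 1).

λ_1 = 17.933,  λ_2 = 3.067;  v_1 ≈ (0.9327, 0.3606)


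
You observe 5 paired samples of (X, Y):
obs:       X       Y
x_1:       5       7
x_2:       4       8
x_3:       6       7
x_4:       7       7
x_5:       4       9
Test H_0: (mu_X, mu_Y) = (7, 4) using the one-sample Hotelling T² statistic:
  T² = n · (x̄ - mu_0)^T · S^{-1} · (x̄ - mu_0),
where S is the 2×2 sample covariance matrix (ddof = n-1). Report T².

Step 1 — sample mean vector:
  mean(X) = (5 + 4 + 6 + 7 + 4) / 5 = 26/5 = 5.2
  mean(Y) = (7 + 8 + 7 + 7 + 9) / 5 = 38/5 = 7.6
  x̄ = (5.2, 7.6),  deviation x̄ - mu_0 = (5.2, 7.6) - (7, 4) = (-1.8, 3.6).

Step 2 — sample covariance matrix, S[i,j] = (1/(n-1)) · Σ_k (x_{k,i} - mean_i) · (x_{k,j} - mean_j), divisor n-1 = 4:
  S[X,X] = ((-0.2)·(-0.2) + (-1.2)·(-1.2) + (0.8)·(0.8) + (1.8)·(1.8) + (-1.2)·(-1.2)) / 4 = 6.8/4 = 1.7
  S[X,Y] = ((-0.2)·(-0.6) + (-1.2)·(0.4) + (0.8)·(-0.6) + (1.8)·(-0.6) + (-1.2)·(1.4)) / 4 = -3.6/4 = -0.9
  S[Y,Y] = ((-0.6)·(-0.6) + (0.4)·(0.4) + (-0.6)·(-0.6) + (-0.6)·(-0.6) + (1.4)·(1.4)) / 4 = 3.2/4 = 0.8
  S = [[1.7, -0.9],
 [-0.9, 0.8]].

Step 3 — invert S. det(S) = 1.7·0.8 - (-0.9)² = 0.55.
  S^{-1} = (1/det) · [[d, -b], [-b, a]] = [[1.4545, 1.6364],
 [1.6364, 3.0909]].

Step 4 — quadratic form (x̄ - mu_0)^T · S^{-1} · (x̄ - mu_0):
  S^{-1} · (x̄ - mu_0) = (3.2727, 8.1818),
  (x̄ - mu_0)^T · [...] = (-1.8)·(3.2727) + (3.6)·(8.1818) = 23.5636.

Step 5 — scale by n: T² = 5 · 23.5636 = 117.8182.

T² ≈ 117.8182


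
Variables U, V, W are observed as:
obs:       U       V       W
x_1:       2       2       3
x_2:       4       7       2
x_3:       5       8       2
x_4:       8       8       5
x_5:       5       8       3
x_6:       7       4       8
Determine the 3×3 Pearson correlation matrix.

Step 1 — column means:
  mean(U) = (2 + 4 + 5 + 8 + 5 + 7) / 6 = 31/6 = 5.1667
  mean(V) = (2 + 7 + 8 + 8 + 8 + 4) / 6 = 37/6 = 6.1667
  mean(W) = (3 + 2 + 2 + 5 + 3 + 8) / 6 = 23/6 = 3.8333

Step 2 — sample variances and covariances s[i,j] = (1/(n-1)) · Σ_k (x_{k,i} - mean_i) · (x_{k,j} - mean_j), with n-1 = 5:
  s[U,U] = ((-3.1667)·(-3.1667) + (-1.1667)·(-1.1667) + (-0.1667)·(-0.1667) + (2.8333)·(2.8333) + (-0.1667)·(-0.1667) + (1.8333)·(1.8333)) / 5 = 22.8333/5 = 4.5667
  s[U,V] = ((-3.1667)·(-4.1667) + (-1.1667)·(0.8333) + (-0.1667)·(1.8333) + (2.8333)·(1.8333) + (-0.1667)·(1.8333) + (1.8333)·(-2.1667)) / 5 = 12.8333/5 = 2.5667
  s[U,W] = ((-3.1667)·(-0.8333) + (-1.1667)·(-1.8333) + (-0.1667)·(-1.8333) + (2.8333)·(1.1667) + (-0.1667)·(-0.8333) + (1.8333)·(4.1667)) / 5 = 16.1667/5 = 3.2333
  s[V,V] = ((-4.1667)·(-4.1667) + (0.8333)·(0.8333) + (1.8333)·(1.8333) + (1.8333)·(1.8333) + (1.8333)·(1.8333) + (-2.1667)·(-2.1667)) / 5 = 32.8333/5 = 6.5667
  s[V,W] = ((-4.1667)·(-0.8333) + (0.8333)·(-1.8333) + (1.8333)·(-1.8333) + (1.8333)·(1.1667) + (1.8333)·(-0.8333) + (-2.1667)·(4.1667)) / 5 = -9.8333/5 = -1.9667
  s[W,W] = ((-0.8333)·(-0.8333) + (-1.8333)·(-1.8333) + (-1.8333)·(-1.8333) + (1.1667)·(1.1667) + (-0.8333)·(-0.8333) + (4.1667)·(4.1667)) / 5 = 26.8333/5 = 5.3667
  Sample standard deviations s_i = √(s[i,i]):
  s(U) = √(4.5667) = 2.137
  s(V) = √(6.5667) = 2.5626
  s(W) = √(5.3667) = 2.3166

Step 3 — r_{ij} = s_{ij} / (s_i · s_j):
  r[U,U] = 1 (diagonal).
  r[U,V] = 2.5667 / (2.137 · 2.5626) = 2.5667 / 5.4761 = 0.4687
  r[U,W] = 3.2333 / (2.137 · 2.3166) = 3.2333 / 4.9505 = 0.6531
  r[V,V] = 1 (diagonal).
  r[V,W] = -1.9667 / (2.5626 · 2.3166) = -1.9667 / 5.9364 = -0.3313
  r[W,W] = 1 (diagonal).

R is symmetric with unit diagonal. Assembling:

R = [[1, 0.4687, 0.6531],
 [0.4687, 1, -0.3313],
 [0.6531, -0.3313, 1]]


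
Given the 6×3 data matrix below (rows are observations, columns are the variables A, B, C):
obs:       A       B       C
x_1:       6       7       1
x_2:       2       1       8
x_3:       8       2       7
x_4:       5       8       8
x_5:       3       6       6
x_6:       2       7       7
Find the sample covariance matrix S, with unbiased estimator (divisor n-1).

Step 1 — column means:
  mean(A) = (6 + 2 + 8 + 5 + 3 + 2) / 6 = 26/6 = 4.3333
  mean(B) = (7 + 1 + 2 + 8 + 6 + 7) / 6 = 31/6 = 5.1667
  mean(C) = (1 + 8 + 7 + 8 + 6 + 7) / 6 = 37/6 = 6.1667

Step 2 — sample covariance S[i,j] = (1/(n-1)) · Σ_k (x_{k,i} - mean_i) · (x_{k,j} - mean_j), with n-1 = 5.
  S[A,A] = ((1.6667)·(1.6667) + (-2.3333)·(-2.3333) + (3.6667)·(3.6667) + (0.6667)·(0.6667) + (-1.3333)·(-1.3333) + (-2.3333)·(-2.3333)) / 5 = 29.3333/5 = 5.8667
  S[A,B] = ((1.6667)·(1.8333) + (-2.3333)·(-4.1667) + (3.6667)·(-3.1667) + (0.6667)·(2.8333) + (-1.3333)·(0.8333) + (-2.3333)·(1.8333)) / 5 = -2.3333/5 = -0.4667
  S[A,C] = ((1.6667)·(-5.1667) + (-2.3333)·(1.8333) + (3.6667)·(0.8333) + (0.6667)·(1.8333) + (-1.3333)·(-0.1667) + (-2.3333)·(0.8333)) / 5 = -10.3333/5 = -2.0667
  S[B,B] = ((1.8333)·(1.8333) + (-4.1667)·(-4.1667) + (-3.1667)·(-3.1667) + (2.8333)·(2.8333) + (0.8333)·(0.8333) + (1.8333)·(1.8333)) / 5 = 42.8333/5 = 8.5667
  S[B,C] = ((1.8333)·(-5.1667) + (-4.1667)·(1.8333) + (-3.1667)·(0.8333) + (2.8333)·(1.8333) + (0.8333)·(-0.1667) + (1.8333)·(0.8333)) / 5 = -13.1667/5 = -2.6333
  S[C,C] = ((-5.1667)·(-5.1667) + (1.8333)·(1.8333) + (0.8333)·(0.8333) + (1.8333)·(1.8333) + (-0.1667)·(-0.1667) + (0.8333)·(0.8333)) / 5 = 34.8333/5 = 6.9667

S is symmetric (S[j,i] = S[i,j]). Assembling:

S = [[5.8667, -0.4667, -2.0667],
 [-0.4667, 8.5667, -2.6333],
 [-2.0667, -2.6333, 6.9667]]


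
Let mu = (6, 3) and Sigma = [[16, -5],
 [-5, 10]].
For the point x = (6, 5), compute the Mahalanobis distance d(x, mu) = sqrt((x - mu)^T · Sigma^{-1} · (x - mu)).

Step 1 — centre the observation: (x - mu) = (0, 2).

Step 2 — invert Sigma. det(Sigma) = 16·10 - (-5)² = 135.
  Sigma^{-1} = (1/det) · [[d, -b], [-b, a]] = [[0.0741, 0.037],
 [0.037, 0.1185]].

Step 3 — form the quadratic (x - mu)^T · Sigma^{-1} · (x - mu):
  Sigma^{-1} · (x - mu) = (0.0741, 0.237).
  (x - mu)^T · [Sigma^{-1} · (x - mu)] = (0)·(0.0741) + (2)·(0.237) = 0.4741.

Step 4 — take square root: d = √(0.4741) ≈ 0.6885.

d(x, mu) = √(0.4741) ≈ 0.6885


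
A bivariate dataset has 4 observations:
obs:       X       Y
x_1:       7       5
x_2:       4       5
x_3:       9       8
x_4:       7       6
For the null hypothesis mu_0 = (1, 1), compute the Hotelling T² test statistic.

Step 1 — sample mean vector:
  mean(X) = (7 + 4 + 9 + 7) / 4 = 27/4 = 6.75
  mean(Y) = (5 + 5 + 8 + 6) / 4 = 24/4 = 6
  x̄ = (6.75, 6),  deviation x̄ - mu_0 = (6.75, 6) - (1, 1) = (5.75, 5).

Step 2 — sample covariance matrix, S[i,j] = (1/(n-1)) · Σ_k (x_{k,i} - mean_i) · (x_{k,j} - mean_j), divisor n-1 = 3:
  S[X,X] = ((0.25)·(0.25) + (-2.75)·(-2.75) + (2.25)·(2.25) + (0.25)·(0.25)) / 3 = 12.75/3 = 4.25
  S[X,Y] = ((0.25)·(-1) + (-2.75)·(-1) + (2.25)·(2) + (0.25)·(0)) / 3 = 7/3 = 2.3333
  S[Y,Y] = ((-1)·(-1) + (-1)·(-1) + (2)·(2) + (0)·(0)) / 3 = 6/3 = 2
  S = [[4.25, 2.3333],
 [2.3333, 2]].

Step 3 — invert S. det(S) = 4.25·2 - (2.3333)² = 3.0556.
  S^{-1} = (1/det) · [[d, -b], [-b, a]] = [[0.6545, -0.7636],
 [-0.7636, 1.3909]].

Step 4 — quadratic form (x̄ - mu_0)^T · S^{-1} · (x̄ - mu_0):
  S^{-1} · (x̄ - mu_0) = (-0.0545, 2.5636),
  (x̄ - mu_0)^T · [...] = (5.75)·(-0.0545) + (5)·(2.5636) = 12.5045.

Step 5 — scale by n: T² = 4 · 12.5045 = 50.0182.

T² ≈ 50.0182


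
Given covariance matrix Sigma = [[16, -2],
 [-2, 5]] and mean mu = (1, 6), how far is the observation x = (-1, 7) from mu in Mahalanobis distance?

Step 1 — centre the observation: (x - mu) = (-2, 1).

Step 2 — invert Sigma. det(Sigma) = 16·5 - (-2)² = 76.
  Sigma^{-1} = (1/det) · [[d, -b], [-b, a]] = [[0.0658, 0.0263],
 [0.0263, 0.2105]].

Step 3 — form the quadratic (x - mu)^T · Sigma^{-1} · (x - mu):
  Sigma^{-1} · (x - mu) = (-0.1053, 0.1579).
  (x - mu)^T · [Sigma^{-1} · (x - mu)] = (-2)·(-0.1053) + (1)·(0.1579) = 0.3684.

Step 4 — take square root: d = √(0.3684) ≈ 0.607.

d(x, mu) = √(0.3684) ≈ 0.607


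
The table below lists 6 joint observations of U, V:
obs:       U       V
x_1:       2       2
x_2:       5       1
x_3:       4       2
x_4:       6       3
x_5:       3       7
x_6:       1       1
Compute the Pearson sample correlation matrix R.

Step 1 — column means:
  mean(U) = (2 + 5 + 4 + 6 + 3 + 1) / 6 = 21/6 = 3.5
  mean(V) = (2 + 1 + 2 + 3 + 7 + 1) / 6 = 16/6 = 2.6667

Step 2 — sample variances and covariances s[i,j] = (1/(n-1)) · Σ_k (x_{k,i} - mean_i) · (x_{k,j} - mean_j), with n-1 = 5:
  s[U,U] = ((-1.5)·(-1.5) + (1.5)·(1.5) + (0.5)·(0.5) + (2.5)·(2.5) + (-0.5)·(-0.5) + (-2.5)·(-2.5)) / 5 = 17.5/5 = 3.5
  s[U,V] = ((-1.5)·(-0.6667) + (1.5)·(-1.6667) + (0.5)·(-0.6667) + (2.5)·(0.3333) + (-0.5)·(4.3333) + (-2.5)·(-1.6667)) / 5 = 1/5 = 0.2
  s[V,V] = ((-0.6667)·(-0.6667) + (-1.6667)·(-1.6667) + (-0.6667)·(-0.6667) + (0.3333)·(0.3333) + (4.3333)·(4.3333) + (-1.6667)·(-1.6667)) / 5 = 25.3333/5 = 5.0667
  Sample standard deviations s_i = √(s[i,i]):
  s(U) = √(3.5) = 1.8708
  s(V) = √(5.0667) = 2.2509

Step 3 — r_{ij} = s_{ij} / (s_i · s_j):
  r[U,U] = 1 (diagonal).
  r[U,V] = 0.2 / (1.8708 · 2.2509) = 0.2 / 4.2111 = 0.0475
  r[V,V] = 1 (diagonal).

R is symmetric with unit diagonal. Assembling:

R = [[1, 0.0475],
 [0.0475, 1]]


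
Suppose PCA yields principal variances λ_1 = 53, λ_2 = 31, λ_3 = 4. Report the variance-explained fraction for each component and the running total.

Step 1 — total variance = trace(Sigma) = Σ λ_i = 53 + 31 + 4 = 88.

Step 2 — fraction explained by component i = λ_i / Σ λ:
  PC1: 53/88 = 0.6023
  PC2: 31/88 = 0.3523
  PC3: 4/88 = 0.0455

Step 3 — cumulative fraction after k components = (λ_1 + ... + λ_k) / Σ λ:
  k = 1: 53/88 = 0.6023
  k = 2: (53 + 31)/88 = 84/88 = 0.9545
  k = 3: (53 + 31 + 4)/88 = 88/88 = 1

Summary (fraction, with percent):

explained: PC1 0.6023 (60.23%), PC2 0.3523 (35.23%), PC3 0.0455 (4.55%);  cumulative: 0.6023, 0.9545, 1


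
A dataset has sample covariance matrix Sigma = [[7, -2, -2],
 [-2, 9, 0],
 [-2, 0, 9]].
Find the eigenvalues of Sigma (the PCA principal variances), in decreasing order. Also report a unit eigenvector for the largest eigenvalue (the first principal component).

Step 1 — characteristic polynomial p(λ) = det(λI - Sigma) = λ³ - tr·λ² + c_1·λ - det, where tr = trace, c_1 = sum of the principal 2×2 minors, det = det(Sigma):
  tr = 7 + 9 + 9 = 25,
  c_1 = (7·9 - (-2)²) + (7·9 - (-2)²) + (9·9 - (0)²) = 59 + 59 + 81 = 199,
  det = 7·(9·9 - (0)²) - (-2)·((-2)·9 - (0)·(-2)) + (-2)·((-2)·(0) - 9·(-2)) = 7·(81) - (-2)·(-18) + (-2)·(18) = 495.
  So p(λ) = λ³ - 25λ² + 199λ - 495.
Step 2 — look for an integer root (rational root theorem: any rational root is an integer divisor of 495). Testing λ = 5:
  p(5) = 125 - 625 + 995 - 495 = 0  ✓
  Dividing out (λ - 5): p(λ) = (λ - 5)(λ² - 20λ + 99).
Step 3 — remaining eigenvalues from the quadratic λ² - 20λ + 99 = 0:
  Δ = 20² - 4·99 = 400 - 396 = 4,  λ = (20 ± √4)/2 = (20 ± 2)/2 = 11 or 9.
  Sorted: λ_1 = 11,  λ_2 = 9,  λ_3 = 5  (check: sum = 25 = tr ✓).

Step 4 — unit eigenvector for λ_1 = 11: v spans the null space of (Sigma - λ_1 I), whose rows are
  r_1 = (-4, -2, -2),  r_2 = (-2, -2, 0),  r_3 = (-2, 0, -2).
  v is orthogonal to every row, so take v ∝ r_1 × r_2 = ((-2)·(0) - (-2)·(-2), (-2)·(-2) - (-4)·(0), (-4)·(-2) - (-2)·(-2)) = (-4, 4, 4).
  Rescale (divide by 4; multiply by -1 so the first nonzero entry is positive): u = (1, -1, -1).
  ||u|| = √((1)² + (-1)² + (-1)²) = √(3) ≈ 1.7321,  v_1 = u/||u|| ≈ (0.5774, -0.5774, -0.5774) (||v_1|| = 1).

λ_1 = 11,  λ_2 = 9,  λ_3 = 5;  v_1 ≈ (0.5774, -0.5774, -0.5774)


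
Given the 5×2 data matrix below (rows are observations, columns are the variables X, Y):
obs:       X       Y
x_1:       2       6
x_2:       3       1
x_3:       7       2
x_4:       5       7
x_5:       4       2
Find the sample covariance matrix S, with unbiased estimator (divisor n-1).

Step 1 — column means:
  mean(X) = (2 + 3 + 7 + 5 + 4) / 5 = 21/5 = 4.2
  mean(Y) = (6 + 1 + 2 + 7 + 2) / 5 = 18/5 = 3.6

Step 2 — sample covariance S[i,j] = (1/(n-1)) · Σ_k (x_{k,i} - mean_i) · (x_{k,j} - mean_j), with n-1 = 4.
  S[X,X] = ((-2.2)·(-2.2) + (-1.2)·(-1.2) + (2.8)·(2.8) + (0.8)·(0.8) + (-0.2)·(-0.2)) / 4 = 14.8/4 = 3.7
  S[X,Y] = ((-2.2)·(2.4) + (-1.2)·(-2.6) + (2.8)·(-1.6) + (0.8)·(3.4) + (-0.2)·(-1.6)) / 4 = -3.6/4 = -0.9
  S[Y,Y] = ((2.4)·(2.4) + (-2.6)·(-2.6) + (-1.6)·(-1.6) + (3.4)·(3.4) + (-1.6)·(-1.6)) / 4 = 29.2/4 = 7.3

S is symmetric (S[j,i] = S[i,j]). Assembling:

S = [[3.7, -0.9],
 [-0.9, 7.3]]


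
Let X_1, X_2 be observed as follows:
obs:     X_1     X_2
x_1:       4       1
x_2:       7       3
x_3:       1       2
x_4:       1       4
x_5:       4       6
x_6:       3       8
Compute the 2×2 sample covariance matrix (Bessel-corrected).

Step 1 — column means:
  mean(X_1) = (4 + 7 + 1 + 1 + 4 + 3) / 6 = 20/6 = 3.3333
  mean(X_2) = (1 + 3 + 2 + 4 + 6 + 8) / 6 = 24/6 = 4

Step 2 — sample covariance S[i,j] = (1/(n-1)) · Σ_k (x_{k,i} - mean_i) · (x_{k,j} - mean_j), with n-1 = 5.
  S[X_1,X_1] = ((0.6667)·(0.6667) + (3.6667)·(3.6667) + (-2.3333)·(-2.3333) + (-2.3333)·(-2.3333) + (0.6667)·(0.6667) + (-0.3333)·(-0.3333)) / 5 = 25.3333/5 = 5.0667
  S[X_1,X_2] = ((0.6667)·(-3) + (3.6667)·(-1) + (-2.3333)·(-2) + (-2.3333)·(0) + (0.6667)·(2) + (-0.3333)·(4)) / 5 = -1/5 = -0.2
  S[X_2,X_2] = ((-3)·(-3) + (-1)·(-1) + (-2)·(-2) + (0)·(0) + (2)·(2) + (4)·(4)) / 5 = 34/5 = 6.8

S is symmetric (S[j,i] = S[i,j]). Assembling:

S = [[5.0667, -0.2],
 [-0.2, 6.8]]


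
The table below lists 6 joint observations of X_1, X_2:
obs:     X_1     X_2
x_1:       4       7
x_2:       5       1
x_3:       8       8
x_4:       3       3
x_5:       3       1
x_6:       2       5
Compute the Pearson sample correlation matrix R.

Step 1 — column means:
  mean(X_1) = (4 + 5 + 8 + 3 + 3 + 2) / 6 = 25/6 = 4.1667
  mean(X_2) = (7 + 1 + 8 + 3 + 1 + 5) / 6 = 25/6 = 4.1667

Step 2 — sample variances and covariances s[i,j] = (1/(n-1)) · Σ_k (x_{k,i} - mean_i) · (x_{k,j} - mean_j), with n-1 = 5:
  s[X_1,X_1] = ((-0.1667)·(-0.1667) + (0.8333)·(0.8333) + (3.8333)·(3.8333) + (-1.1667)·(-1.1667) + (-1.1667)·(-1.1667) + (-2.1667)·(-2.1667)) / 5 = 22.8333/5 = 4.5667
  s[X_1,X_2] = ((-0.1667)·(2.8333) + (0.8333)·(-3.1667) + (3.8333)·(3.8333) + (-1.1667)·(-1.1667) + (-1.1667)·(-3.1667) + (-2.1667)·(0.8333)) / 5 = 14.8333/5 = 2.9667
  s[X_2,X_2] = ((2.8333)·(2.8333) + (-3.1667)·(-3.1667) + (3.8333)·(3.8333) + (-1.1667)·(-1.1667) + (-3.1667)·(-3.1667) + (0.8333)·(0.8333)) / 5 = 44.8333/5 = 8.9667
  Sample standard deviations s_i = √(s[i,i]):
  s(X_1) = √(4.5667) = 2.137
  s(X_2) = √(8.9667) = 2.9944

Step 3 — r_{ij} = s_{ij} / (s_i · s_j):
  r[X_1,X_1] = 1 (diagonal).
  r[X_1,X_2] = 2.9667 / (2.137 · 2.9944) = 2.9667 / 6.399 = 0.4636
  r[X_2,X_2] = 1 (diagonal).

R is symmetric with unit diagonal. Assembling:

R = [[1, 0.4636],
 [0.4636, 1]]


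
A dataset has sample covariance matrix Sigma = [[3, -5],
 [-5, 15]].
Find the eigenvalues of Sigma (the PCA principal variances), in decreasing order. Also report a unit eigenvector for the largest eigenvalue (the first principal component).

Step 1 — characteristic polynomial of 2×2 Sigma:
  det(Sigma - λI) = λ² - trace · λ + det = 0.
  trace = 3 + 15 = 18, det = 3·15 - (-5)² = 20.
Step 2 — discriminant:
  Δ = trace² - 4·det = 324 - 80 = 244.
Step 3 — eigenvalues:
  λ = (trace ± √Δ)/2 = (18 ± 15.6205)/2,
  λ_1 = 16.8102,  λ_2 = 1.1898.

Step 4 — unit eigenvector for λ_1: solve (Sigma - λ_1 I)v = 0. First row:
  (3 - 16.8102)·v_x + (-5)·v_y = 0, i.e. (-13.8102)·v_x + (-5)·v_y = 0,
  so v ∝ (b, λ_1 - a) = (-5, 13.8102); multiply by -1 so the first entry is positive: u = (5, -13.8102).
  ||u|| = √((5)² + (-13.8102)²) = √(215.723) ≈ 14.6875,
  v_1 = u/||u|| ≈ (0.3404, -0.9403) (||v_1|| = 1).

λ_1 = 16.8102,  λ_2 = 1.1898;  v_1 ≈ (0.3404, -0.9403)


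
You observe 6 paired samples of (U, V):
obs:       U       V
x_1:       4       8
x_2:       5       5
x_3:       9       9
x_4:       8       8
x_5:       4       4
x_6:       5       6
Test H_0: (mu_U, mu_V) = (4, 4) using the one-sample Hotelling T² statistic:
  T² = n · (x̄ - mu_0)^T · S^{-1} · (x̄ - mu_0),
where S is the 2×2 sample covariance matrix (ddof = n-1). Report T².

Step 1 — sample mean vector:
  mean(U) = (4 + 5 + 9 + 8 + 4 + 5) / 6 = 35/6 = 5.8333
  mean(V) = (8 + 5 + 9 + 8 + 4 + 6) / 6 = 40/6 = 6.6667
  x̄ = (5.8333, 6.6667),  deviation x̄ - mu_0 = (5.8333, 6.6667) - (4, 4) = (1.8333, 2.6667).

Step 2 — sample covariance matrix, S[i,j] = (1/(n-1)) · Σ_k (x_{k,i} - mean_i) · (x_{k,j} - mean_j), divisor n-1 = 5:
  S[U,U] = ((-1.8333)·(-1.8333) + (-0.8333)·(-0.8333) + (3.1667)·(3.1667) + (2.1667)·(2.1667) + (-1.8333)·(-1.8333) + (-0.8333)·(-0.8333)) / 5 = 22.8333/5 = 4.5667
  S[U,V] = ((-1.8333)·(1.3333) + (-0.8333)·(-1.6667) + (3.1667)·(2.3333) + (2.1667)·(1.3333) + (-1.8333)·(-2.6667) + (-0.8333)·(-0.6667)) / 5 = 14.6667/5 = 2.9333
  S[V,V] = ((1.3333)·(1.3333) + (-1.6667)·(-1.6667) + (2.3333)·(2.3333) + (1.3333)·(1.3333) + (-2.6667)·(-2.6667) + (-0.6667)·(-0.6667)) / 5 = 19.3333/5 = 3.8667
  S = [[4.5667, 2.9333],
 [2.9333, 3.8667]].

Step 3 — invert S. det(S) = 4.5667·3.8667 - (2.9333)² = 9.0533.
  S^{-1} = (1/det) · [[d, -b], [-b, a]] = [[0.4271, -0.324],
 [-0.324, 0.5044]].

Step 4 — quadratic form (x̄ - mu_0)^T · S^{-1} · (x̄ - mu_0):
  S^{-1} · (x̄ - mu_0) = (-0.081, 0.7511),
  (x̄ - mu_0)^T · [...] = (1.8333)·(-0.081) + (2.6667)·(0.7511) = 1.8544.

Step 5 — scale by n: T² = 6 · 1.8544 = 11.1267.

T² ≈ 11.1267


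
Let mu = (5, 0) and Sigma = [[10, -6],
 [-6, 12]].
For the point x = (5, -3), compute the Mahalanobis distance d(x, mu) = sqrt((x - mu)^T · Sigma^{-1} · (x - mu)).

Step 1 — centre the observation: (x - mu) = (0, -3).

Step 2 — invert Sigma. det(Sigma) = 10·12 - (-6)² = 84.
  Sigma^{-1} = (1/det) · [[d, -b], [-b, a]] = [[0.1429, 0.0714],
 [0.0714, 0.119]].

Step 3 — form the quadratic (x - mu)^T · Sigma^{-1} · (x - mu):
  Sigma^{-1} · (x - mu) = (-0.2143, -0.3571).
  (x - mu)^T · [Sigma^{-1} · (x - mu)] = (0)·(-0.2143) + (-3)·(-0.3571) = 1.0714.

Step 4 — take square root: d = √(1.0714) ≈ 1.0351.

d(x, mu) = √(1.0714) ≈ 1.0351


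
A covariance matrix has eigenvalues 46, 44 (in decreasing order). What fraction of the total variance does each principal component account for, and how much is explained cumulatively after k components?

Step 1 — total variance = trace(Sigma) = Σ λ_i = 46 + 44 = 90.

Step 2 — fraction explained by component i = λ_i / Σ λ:
  PC1: 46/90 = 0.5111
  PC2: 44/90 = 0.4889

Step 3 — cumulative fraction after k components = (λ_1 + ... + λ_k) / Σ λ:
  k = 1: 46/90 = 0.5111
  k = 2: (46 + 44)/90 = 90/90 = 1

Summary (fraction, with percent):

explained: PC1 0.5111 (51.11%), PC2 0.4889 (48.89%);  cumulative: 0.5111, 1
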